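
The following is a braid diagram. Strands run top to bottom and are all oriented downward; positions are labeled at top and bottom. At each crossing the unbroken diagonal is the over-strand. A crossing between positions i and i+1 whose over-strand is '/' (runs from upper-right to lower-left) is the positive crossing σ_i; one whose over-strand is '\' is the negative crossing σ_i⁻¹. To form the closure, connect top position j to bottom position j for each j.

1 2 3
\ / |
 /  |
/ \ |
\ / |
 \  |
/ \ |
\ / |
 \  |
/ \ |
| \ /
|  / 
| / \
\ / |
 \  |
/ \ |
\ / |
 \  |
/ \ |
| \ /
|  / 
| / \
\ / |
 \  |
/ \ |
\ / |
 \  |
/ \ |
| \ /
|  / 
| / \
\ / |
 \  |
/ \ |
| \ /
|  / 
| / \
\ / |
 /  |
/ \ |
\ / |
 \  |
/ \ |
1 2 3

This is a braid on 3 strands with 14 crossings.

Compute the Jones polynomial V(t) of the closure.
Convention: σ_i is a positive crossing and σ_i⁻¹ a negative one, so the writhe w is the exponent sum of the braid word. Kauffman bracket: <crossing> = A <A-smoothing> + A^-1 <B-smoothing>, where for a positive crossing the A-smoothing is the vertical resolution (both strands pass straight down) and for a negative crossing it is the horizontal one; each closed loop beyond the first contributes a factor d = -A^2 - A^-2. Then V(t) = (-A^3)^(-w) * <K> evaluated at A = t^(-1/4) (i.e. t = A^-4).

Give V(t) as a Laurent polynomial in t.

t^3 - 4*t^2 + 8*t - 11 + 15*t^-1 - 16*t^-2 + 15*t^-3 - 12*t^-4 + 8*t^-5 - 4*t^-6 + t^-7

Derivation:
Reading the diagram top to bottom ('/'-over between positions i,i+1 = s_i, '\'-over = s_i^-1): braid word = s1 s1^-1 s1^-1 s2 s1^-1 s1^-1 s2 s1^-1 s1^-1 s2 s1^-1 s2 s1 s1^-1.
The presented braid s1 s1^-1 s1^-1 s2 s1^-1 s1^-1 s2 s1^-1 s1^-1 s2 s1^-1 s2 s1 s1^-1 on 3 strands reduces by inverse Markov moves (closure unchanged at each step):
  Deconjugate: the word is γ·β·γ⁻¹ with γ = s1 s1^-1 (prefix) and γ⁻¹ = s1 s1^-1 (suffix); strip both.
Reduced to β = s1^-1 s2 s1^-1 s1^-1 s2 s1^-1 s1^-1 s2 s1^-1 s2 on 3 strands, 10 crossings.
Compute on β:
Braid: s1^-1 s2 s1^-1 s1^-1 s2 s1^-1 s1^-1 s2 s1^-1 s2 on 3 strands, 10 crossings.
Writhe w = (#positive) - (#negative) = 4 - 6 = -2.
Enumerate smoothing states for the bracket polynomial. There are 2^10 = 1024 states.
For each crossing: s=0 is the vertical smoothing, s=1 horizontal. Crossing k contributes A^(sign_k * (1 - 2*s_k)); loop factor d = -A^2 - A^-2.
Tabulate the states by total A-exponent and number of loops L (A-exp: L × count):
  A^10: L=7 ×1
  A^8: L=6 ×10
  A^6: L=5 ×45
  A^4: L=4 ×118, L=6 ×2
  A^2: L=3 ×193, L=5 ×17
  A^0: L=2 ×192, L=4 ×59, L=6 ×1
  A^-2: L=1 ×95, L=3 ×108, L=5 ×7
  A^-4: L=2 ×95, L=4 ×25
  A^-6: L=3 ×43, L=5 ×2
  A^-8: L=4 ×10
  A^-10: L=5 ×1
Each group contributes A^e * Σ count * d^(L-1):
Powers of d = -A^2 - A^-2: d^2 = A^4 + 2 + A^-4; d^3 = -A^6 - 3*A^2 - 3*A^-2 - A^-6; d^4 = A^8 + 4*A^4 + 6 + 4*A^-4 + A^-8; d^5 = -A^10 - 5*A^6 - 10*A^2 - 10*A^-2 - 5*A^-6 - A^-10; d^6 = A^12 + 6*A^8 + 15*A^4 + 20 + 15*A^-4 + 6*A^-8 + A^-12.
  A^10 * (d^6) = A^22 + 6*A^18 + 15*A^14 + 20*A^10 + 15*A^6 + 6*A^2 + A^-2
  A^8 * (10*d^5) = -10*A^18 - 50*A^14 - 100*A^10 - 100*A^6 - 50*A^2 - 10*A^-2
  A^6 * (45*d^4) = 45*A^14 + 180*A^10 + 270*A^6 + 180*A^2 + 45*A^-2
  A^4 * (118*d^3 + 2*d^5) = -2*A^14 - 128*A^10 - 374*A^6 - 374*A^2 - 128*A^-2 - 2*A^-6
  A^2 * (193*d^2 + 17*d^4) = 17*A^10 + 261*A^6 + 488*A^2 + 261*A^-2 + 17*A^-6
  A^0 * (192*d + 59*d^3 + d^5) = -A^10 - 64*A^6 - 379*A^2 - 379*A^-2 - 64*A^-6 - A^-10
  A^-2 * (95 + 108*d^2 + 7*d^4) = 7*A^6 + 136*A^2 + 353*A^-2 + 136*A^-6 + 7*A^-10
  A^-4 * (95*d + 25*d^3) = -25*A^2 - 170*A^-2 - 170*A^-6 - 25*A^-10
  A^-6 * (43*d^2 + 2*d^4) = 2*A^2 + 51*A^-2 + 98*A^-6 + 51*A^-10 + 2*A^-14
  A^-8 * (10*d^3) = -10*A^-2 - 30*A^-6 - 30*A^-10 - 10*A^-14
  A^-10 * (d^4) = A^-2 + 4*A^-6 + 6*A^-10 + 4*A^-14 + A^-18
Summing the groups: <K> = A^22 - 4*A^18 + 8*A^14 - 12*A^10 + 15*A^6 - 16*A^2 + 15*A^-2 - 11*A^-6 + 8*A^-10 - 4*A^-14 + A^-18
Normalise by the writhe: (-A^3)^(-w) = (-A^3)^(2) = A^6, so f(A) = A^6 * <K> = A^28 - 4*A^24 + 8*A^20 - 12*A^16 + 15*A^12 - 16*A^8 + 15*A^4 - 11 + 8*A^-4 - 4*A^-8 + A^-12.
Substitute A = t^(-1/4), i.e. A^e → t^(-e/4): V(t) = t^3 - 4*t^2 + 8*t - 11 + 15*t^-1 - 16*t^-2 + 15*t^-3 - 12*t^-4 + 8*t^-5 - 4*t^-6 + t^-7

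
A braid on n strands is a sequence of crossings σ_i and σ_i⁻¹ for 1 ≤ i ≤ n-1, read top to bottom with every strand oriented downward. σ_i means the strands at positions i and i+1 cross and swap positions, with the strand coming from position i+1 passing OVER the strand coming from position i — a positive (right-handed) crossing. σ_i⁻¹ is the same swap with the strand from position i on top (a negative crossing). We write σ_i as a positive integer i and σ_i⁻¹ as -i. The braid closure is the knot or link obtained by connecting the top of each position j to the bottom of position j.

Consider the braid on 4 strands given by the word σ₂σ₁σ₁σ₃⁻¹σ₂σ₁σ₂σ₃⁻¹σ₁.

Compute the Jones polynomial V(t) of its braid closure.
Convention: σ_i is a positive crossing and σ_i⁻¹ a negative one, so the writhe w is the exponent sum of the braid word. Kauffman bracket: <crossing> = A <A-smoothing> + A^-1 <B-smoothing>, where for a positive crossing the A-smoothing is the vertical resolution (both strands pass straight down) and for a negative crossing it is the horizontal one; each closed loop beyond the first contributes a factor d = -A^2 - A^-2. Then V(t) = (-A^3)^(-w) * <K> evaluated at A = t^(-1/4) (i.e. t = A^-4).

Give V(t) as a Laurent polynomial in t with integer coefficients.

-t^7 + 2*t^6 - 2*t^5 + 2*t^4 - 2*t^3 + 2*t^2 - t + 1

Derivation:
Braid: s2 s1 s1 s3^-1 s2 s1 s2 s3^-1 s1 on 4 strands, 9 crossings.
Writhe w = (#positive) - (#negative) = 7 - 2 = 5.
Computing the Kauffman bracket via state sum. There are 2^9 = 512 states.
For each crossing: s=0 is the vertical smoothing, s=1 horizontal. Crossing k contributes A^(sign_k * (1 - 2*s_k)); loop factor d = -A^2 - A^-2.
Tabulate the states by total A-exponent and number of loops L (A-exp: L × count):
  A^9: L=4 ×1
  A^7: L=3 ×9
  A^5: L=2 ×28, L=4 ×8
  A^3: L=1 ×32, L=3 ×48, L=5 ×4
  A^1: L=2 ×91, L=4 ×34, L=6 ×1
  A^-1: L=1 ×23, L=3 ×92, L=5 ×11
  A^-3: L=2 ×43, L=4 ×40, L=6 ×1
  A^-5: L=1 ×4, L=3 ×26, L=5 ×6
  A^-7: L=2 ×4, L=4 ×5
  A^-9: L=3 ×1
Each group contributes A^e * Σ count * d^(L-1):
Powers of d = -A^2 - A^-2: d^2 = A^4 + 2 + A^-4; d^3 = -A^6 - 3*A^2 - 3*A^-2 - A^-6; d^4 = A^8 + 4*A^4 + 6 + 4*A^-4 + A^-8; d^5 = -A^10 - 5*A^6 - 10*A^2 - 10*A^-2 - 5*A^-6 - A^-10.
  A^9 * (d^3) = -A^15 - 3*A^11 - 3*A^7 - A^3
  A^7 * (9*d^2) = 9*A^11 + 18*A^7 + 9*A^3
  A^5 * (28*d + 8*d^3) = -8*A^11 - 52*A^7 - 52*A^3 - 8*A^-1
  A^3 * (32 + 48*d^2 + 4*d^4) = 4*A^11 + 64*A^7 + 152*A^3 + 64*A^-1 + 4*A^-5
  A^1 * (91*d + 34*d^3 + d^5) = -A^11 - 39*A^7 - 203*A^3 - 203*A^-1 - 39*A^-5 - A^-9
  A^-1 * (23 + 92*d^2 + 11*d^4) = 11*A^7 + 136*A^3 + 273*A^-1 + 136*A^-5 + 11*A^-9
  A^-3 * (43*d + 40*d^3 + d^5) = -A^7 - 45*A^3 - 173*A^-1 - 173*A^-5 - 45*A^-9 - A^-13
  A^-5 * (4 + 26*d^2 + 6*d^4) = 6*A^3 + 50*A^-1 + 92*A^-5 + 50*A^-9 + 6*A^-13
  A^-7 * (4*d + 5*d^3) = -5*A^-1 - 19*A^-5 - 19*A^-9 - 5*A^-13
  A^-9 * (d^2) = A^-5 + 2*A^-9 + A^-13
Summing the groups: <K> = -A^15 + A^11 - 2*A^7 + 2*A^3 - 2*A^-1 + 2*A^-5 - 2*A^-9 + A^-13
Normalise by the writhe: (-A^3)^(-w) = (-A^3)^(-5) = -A^-15, so f(A) = -A^-15 * <K> = 1 - A^-4 + 2*A^-8 - 2*A^-12 + 2*A^-16 - 2*A^-20 + 2*A^-24 - A^-28.
Substitute A = t^(-1/4), i.e. A^e → t^(-e/4): V(t) = -t^7 + 2*t^6 - 2*t^5 + 2*t^4 - 2*t^3 + 2*t^2 - t + 1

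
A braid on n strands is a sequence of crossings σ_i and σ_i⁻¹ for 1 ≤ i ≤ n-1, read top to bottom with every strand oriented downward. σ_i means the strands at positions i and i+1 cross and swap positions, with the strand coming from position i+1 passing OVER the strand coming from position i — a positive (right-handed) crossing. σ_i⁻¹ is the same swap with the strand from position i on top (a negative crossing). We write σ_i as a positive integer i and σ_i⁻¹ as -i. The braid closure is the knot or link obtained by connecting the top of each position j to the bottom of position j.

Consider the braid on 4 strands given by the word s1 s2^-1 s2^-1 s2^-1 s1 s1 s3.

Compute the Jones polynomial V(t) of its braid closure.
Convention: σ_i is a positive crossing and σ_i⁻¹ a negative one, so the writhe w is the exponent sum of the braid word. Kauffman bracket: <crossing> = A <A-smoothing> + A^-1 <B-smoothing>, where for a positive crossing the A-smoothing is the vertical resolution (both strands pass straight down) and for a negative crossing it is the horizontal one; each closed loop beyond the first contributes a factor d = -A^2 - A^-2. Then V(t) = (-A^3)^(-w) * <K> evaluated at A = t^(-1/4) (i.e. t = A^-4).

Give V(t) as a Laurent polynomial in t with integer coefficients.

-t^3 + t^2 - t + 3 - t^-1 + t^-2 - t^-3

Derivation:
The presented braid s1 s2^-1 s2^-1 s2^-1 s1 s1 s3 on 4 strands reduces by inverse Markov moves (closure unchanged at each step):
  Destabilize: the word has the form β·s3 where s3 occurs only as the final letter (β ∈ B_3); drop it and the last strand → 3 strands.
Reduced to β = s1 s2^-1 s2^-1 s2^-1 s1 s1 on 3 strands, 6 crossings.
Compute on β:
Braid: s1 s2^-1 s2^-1 s2^-1 s1 s1 on 3 strands, 6 crossings.
Writhe w = (#positive) - (#negative) = 3 - 3 = 0.
State-sum expansion of <K>. There are 2^6 = 64 states.
Smooth each crossing (0=||, 1=⌣⌢); contribution A^(Σ sign_k(1-2s_k)) * d^(L-1).
Tabulate the states by total A-exponent and number of loops L (A-exp: L × count):
  A^6: L=4 ×1
  A^4: L=3 ×6
  A^2: L=2 ×12, L=4 ×3
  A^0: L=1 ×9, L=3 ×10, L=5 ×1
  A^-2: L=2 ×12, L=4 ×3
  A^-4: L=3 ×6
  A^-6: L=4 ×1
Each group contributes A^e * Σ count * d^(L-1):
Powers of d = -A^2 - A^-2: d^2 = A^4 + 2 + A^-4; d^3 = -A^6 - 3*A^2 - 3*A^-2 - A^-6; d^4 = A^8 + 4*A^4 + 6 + 4*A^-4 + A^-8.
  A^6 * (d^3) = -A^12 - 3*A^8 - 3*A^4 - 1
  A^4 * (6*d^2) = 6*A^8 + 12*A^4 + 6
  A^2 * (12*d + 3*d^3) = -3*A^8 - 21*A^4 - 21 - 3*A^-4
  A^0 * (9 + 10*d^2 + d^4) = A^8 + 14*A^4 + 35 + 14*A^-4 + A^-8
  A^-2 * (12*d + 3*d^3) = -3*A^4 - 21 - 21*A^-4 - 3*A^-8
  A^-4 * (6*d^2) = 6 + 12*A^-4 + 6*A^-8
  A^-6 * (d^3) = -1 - 3*A^-4 - 3*A^-8 - A^-12
Summing the groups: <K> = -A^12 + A^8 - A^4 + 3 - A^-4 + A^-8 - A^-12
Normalise by the writhe: (-A^3)^(-w) = (-A^3)^(0) = 1, so f(A) = 1 * <K> = -A^12 + A^8 - A^4 + 3 - A^-4 + A^-8 - A^-12.
Substitute A = t^(-1/4), i.e. A^e → t^(-e/4): V(t) = -t^3 + t^2 - t + 3 - t^-1 + t^-2 - t^-3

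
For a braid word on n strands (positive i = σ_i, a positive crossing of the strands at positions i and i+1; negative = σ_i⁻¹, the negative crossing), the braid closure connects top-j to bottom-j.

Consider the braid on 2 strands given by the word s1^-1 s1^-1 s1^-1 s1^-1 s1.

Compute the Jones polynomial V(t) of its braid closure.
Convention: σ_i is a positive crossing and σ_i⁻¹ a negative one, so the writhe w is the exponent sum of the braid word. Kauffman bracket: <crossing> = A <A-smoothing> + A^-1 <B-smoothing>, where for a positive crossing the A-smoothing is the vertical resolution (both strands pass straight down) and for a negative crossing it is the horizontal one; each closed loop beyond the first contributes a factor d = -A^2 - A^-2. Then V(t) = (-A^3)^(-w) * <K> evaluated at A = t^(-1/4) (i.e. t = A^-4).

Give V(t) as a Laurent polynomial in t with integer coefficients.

The presented braid s1^-1 s1^-1 s1^-1 s1^-1 s1 on 2 strands reduces by inverse Markov moves (closure unchanged at each step):
  Deconjugate: the word is γ·β·γ⁻¹ with γ = s1^-1 (prefix) and γ⁻¹ = s1 (suffix); strip both.
Reduced to β = s1^-1 s1^-1 s1^-1 on 2 strands, 3 crossings.
Compute on β:
Braid: s1^-1 s1^-1 s1^-1 on 2 strands, 3 crossings.
Writhe w = (#positive) - (#negative) = 0 - 3 = -3.
Computing the Kauffman bracket via state sum. There are 2^3 = 8 states.
Each crossing splits two ways (0=vertical, 1=horizontal). The state's weight is A^(#A-smoothings - #B-smoothings) * d^(loops - 1).
  state 000: A-exp=-3, loops=2, term = A^-3 * d^1
  state 001: A-exp=-1, loops=1, term = A^-1 * d^0
  state 010: A-exp=-1, loops=1, term = A^-1 * d^0
  state 011: A-exp=+1, loops=2, term = A^1 * d^1
  state 100: A-exp=-1, loops=1, term = A^-1 * d^0
  state 101: A-exp=+1, loops=2, term = A^1 * d^1
  state 110: A-exp=+1, loops=2, term = A^1 * d^1
  state 111: A-exp=+3, loops=3, term = A^3 * d^2
Collect the terms by A-exponent (count of states per loop number):
Powers of d = -A^2 - A^-2: d^2 = A^4 + 2 + A^-4.
  A^3 * (d^2) = A^7 + 2*A^3 + A^-1
  A^1 * (3*d) = -3*A^3 - 3*A^-1
  A^-1 * (3) = 3*A^-1
  A^-3 * (d) = -A^-1 - A^-5
Summing the groups: <K> = A^7 - A^3 - A^-5
Normalise by the writhe: (-A^3)^(-w) = (-A^3)^(3) = -A^9, so f(A) = -A^9 * <K> = -A^16 + A^12 + A^4.
Substitute A = t^(-1/4), i.e. A^e → t^(-e/4): V(t) = t^-1 + t^-3 - t^-4

Answer: t^-1 + t^-3 - t^-4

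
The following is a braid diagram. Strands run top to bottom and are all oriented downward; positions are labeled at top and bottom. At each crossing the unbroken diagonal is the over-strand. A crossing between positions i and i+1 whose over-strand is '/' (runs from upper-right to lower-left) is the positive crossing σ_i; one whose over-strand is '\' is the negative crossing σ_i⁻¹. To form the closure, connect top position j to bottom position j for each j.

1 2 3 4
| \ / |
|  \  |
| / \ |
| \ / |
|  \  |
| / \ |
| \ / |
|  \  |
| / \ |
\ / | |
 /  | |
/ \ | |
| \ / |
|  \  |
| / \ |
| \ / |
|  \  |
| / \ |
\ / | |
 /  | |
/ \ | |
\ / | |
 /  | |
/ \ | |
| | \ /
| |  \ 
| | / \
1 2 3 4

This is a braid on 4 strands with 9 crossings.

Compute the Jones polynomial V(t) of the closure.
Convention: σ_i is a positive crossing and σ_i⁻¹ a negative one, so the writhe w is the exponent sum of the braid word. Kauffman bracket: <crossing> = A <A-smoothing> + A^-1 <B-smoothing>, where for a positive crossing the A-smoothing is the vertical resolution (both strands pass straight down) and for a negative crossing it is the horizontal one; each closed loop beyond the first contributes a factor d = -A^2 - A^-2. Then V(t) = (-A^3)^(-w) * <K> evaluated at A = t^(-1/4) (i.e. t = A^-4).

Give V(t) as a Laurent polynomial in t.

-t^2 + 2*t - 3 + 5*t^-1 - 4*t^-2 + 5*t^-3 - 4*t^-4 + 2*t^-5 - t^-6

Derivation:
Reading the diagram top to bottom ('/'-over between positions i,i+1 = s_i, '\'-over = s_i^-1): braid word = s2^-1 s2^-1 s2^-1 s1 s2^-1 s2^-1 s1 s1 s3^-1.
The presented braid s2^-1 s2^-1 s2^-1 s1 s2^-1 s2^-1 s1 s1 s3^-1 on 4 strands reduces by inverse Markov moves (closure unchanged at each step):
  Destabilize: the word has the form β·s3^-1 where s3^-1 occurs only as the final letter (β ∈ B_3); drop it and the last strand → 3 strands.
Reduced to β = s2^-1 s2^-1 s2^-1 s1 s2^-1 s2^-1 s1 s1 on 3 strands, 8 crossings.
Compute on β:
Braid: s2^-1 s2^-1 s2^-1 s1 s2^-1 s2^-1 s1 s1 on 3 strands, 8 crossings.
Writhe w = (#positive) - (#negative) = 3 - 5 = -2.
State-sum expansion of <K>. There are 2^8 = 256 states.
For each crossing: s=0 is the vertical smoothing, s=1 horizontal. Crossing k contributes A^(sign_k * (1 - 2*s_k)); loop factor d = -A^2 - A^-2.
Tabulate the states by total A-exponent and number of loops L (A-exp: L × count):
  A^8: L=6 ×1
  A^6: L=5 ×8
  A^4: L=4 ×27, L=6 ×1
  A^2: L=3 ×50, L=5 ×6
  A^0: L=2 ×53, L=4 ×17
  A^-2: L=1 ×27, L=3 ×28, L=5 ×1
  A^-4: L=2 ×24, L=4 ×4
  A^-6: L=3 ×8
  A^-8: L=4 ×1
Each group contributes A^e * Σ count * d^(L-1):
Powers of d = -A^2 - A^-2: d^2 = A^4 + 2 + A^-4; d^3 = -A^6 - 3*A^2 - 3*A^-2 - A^-6; d^4 = A^8 + 4*A^4 + 6 + 4*A^-4 + A^-8; d^5 = -A^10 - 5*A^6 - 10*A^2 - 10*A^-2 - 5*A^-6 - A^-10.
  A^8 * (d^5) = -A^18 - 5*A^14 - 10*A^10 - 10*A^6 - 5*A^2 - A^-2
  A^6 * (8*d^4) = 8*A^14 + 32*A^10 + 48*A^6 + 32*A^2 + 8*A^-2
  A^4 * (27*d^3 + d^5) = -A^14 - 32*A^10 - 91*A^6 - 91*A^2 - 32*A^-2 - A^-6
  A^2 * (50*d^2 + 6*d^4) = 6*A^10 + 74*A^6 + 136*A^2 + 74*A^-2 + 6*A^-6
  A^0 * (53*d + 17*d^3) = -17*A^6 - 104*A^2 - 104*A^-2 - 17*A^-6
  A^-2 * (27 + 28*d^2 + d^4) = A^6 + 32*A^2 + 89*A^-2 + 32*A^-6 + A^-10
  A^-4 * (24*d + 4*d^3) = -4*A^2 - 36*A^-2 - 36*A^-6 - 4*A^-10
  A^-6 * (8*d^2) = 8*A^-2 + 16*A^-6 + 8*A^-10
  A^-8 * (d^3) = -A^-2 - 3*A^-6 - 3*A^-10 - A^-14
Summing the groups: <K> = -A^18 + 2*A^14 - 4*A^10 + 5*A^6 - 4*A^2 + 5*A^-2 - 3*A^-6 + 2*A^-10 - A^-14
Normalise by the writhe: (-A^3)^(-w) = (-A^3)^(2) = A^6, so f(A) = A^6 * <K> = -A^24 + 2*A^20 - 4*A^16 + 5*A^12 - 4*A^8 + 5*A^4 - 3 + 2*A^-4 - A^-8.
Substitute A = t^(-1/4), i.e. A^e → t^(-e/4): V(t) = -t^2 + 2*t - 3 + 5*t^-1 - 4*t^-2 + 5*t^-3 - 4*t^-4 + 2*t^-5 - t^-6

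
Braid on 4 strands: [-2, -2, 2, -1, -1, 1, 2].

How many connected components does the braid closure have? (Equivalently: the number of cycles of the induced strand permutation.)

Track the strand permutation on 4 strands, starting from identity.
  step 1: s2^-1 swaps positions 2,3 -> [1 3 2 4]
  step 2: s2^-1 swaps positions 2,3 -> [1 2 3 4]
  step 3: s2 swaps positions 2,3 -> [1 3 2 4]
  step 4: s1^-1 swaps positions 1,2 -> [3 1 2 4]
  step 5: s1^-1 swaps positions 1,2 -> [1 3 2 4]
  step 6: s1 swaps positions 1,2 -> [3 1 2 4]
  step 7: s2 swaps positions 2,3 -> [3 2 1 4]
Final permutation (position -> original strand): [3 2 1 4]
Closure components = cycle count of this permutation = 3.

Answer: 3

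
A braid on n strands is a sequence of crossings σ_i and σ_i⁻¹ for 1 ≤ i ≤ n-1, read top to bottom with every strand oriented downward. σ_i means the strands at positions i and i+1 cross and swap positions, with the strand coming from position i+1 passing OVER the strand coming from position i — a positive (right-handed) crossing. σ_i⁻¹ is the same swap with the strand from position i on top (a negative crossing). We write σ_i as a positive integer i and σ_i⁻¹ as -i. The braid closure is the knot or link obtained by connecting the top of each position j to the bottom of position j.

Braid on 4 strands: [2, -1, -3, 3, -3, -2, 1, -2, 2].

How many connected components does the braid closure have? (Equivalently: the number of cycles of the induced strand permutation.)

1

Derivation:
Track the strand permutation on 4 strands, starting from identity.
  step 1: s2 swaps positions 2,3 -> [1 3 2 4]
  step 2: s1^-1 swaps positions 1,2 -> [3 1 2 4]
  step 3: s3^-1 swaps positions 3,4 -> [3 1 4 2]
  step 4: s3 swaps positions 3,4 -> [3 1 2 4]
  step 5: s3^-1 swaps positions 3,4 -> [3 1 4 2]
  step 6: s2^-1 swaps positions 2,3 -> [3 4 1 2]
  step 7: s1 swaps positions 1,2 -> [4 3 1 2]
  step 8: s2^-1 swaps positions 2,3 -> [4 1 3 2]
  step 9: s2 swaps positions 2,3 -> [4 3 1 2]
Final permutation (position -> original strand): [4 3 1 2]
Closure components = cycle count of this permutation = 1.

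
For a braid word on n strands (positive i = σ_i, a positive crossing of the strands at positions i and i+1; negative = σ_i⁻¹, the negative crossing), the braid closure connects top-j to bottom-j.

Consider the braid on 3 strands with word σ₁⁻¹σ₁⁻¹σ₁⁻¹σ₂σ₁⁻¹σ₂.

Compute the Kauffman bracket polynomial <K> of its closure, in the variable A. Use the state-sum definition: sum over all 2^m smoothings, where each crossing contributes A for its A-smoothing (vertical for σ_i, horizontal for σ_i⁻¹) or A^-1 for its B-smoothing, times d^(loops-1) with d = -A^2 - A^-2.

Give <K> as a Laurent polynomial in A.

A^14 - 2*A^10 + 2*A^6 - 2*A^2 + 2*A^-2 - A^-6 + A^-10

Derivation:
Braid: s1^-1 s1^-1 s1^-1 s2 s1^-1 s2 on 3 strands, 6 crossings.
Writhe w = (#positive) - (#negative) = 2 - 4 = -2.
Computing the Kauffman bracket via state sum. There are 2^6 = 64 states.
For each crossing: s=0 is the vertical smoothing, s=1 horizontal. Crossing k contributes A^(sign_k * (1 - 2*s_k)); loop factor d = -A^2 - A^-2.
Tabulate the states by total A-exponent and number of loops L (A-exp: L × count):
  A^6: L=5 ×1
  A^4: L=4 ×6
  A^2: L=3 ×15
  A^0: L=2 ×19, L=4 ×1
  A^-2: L=1 ×11, L=3 ×4
  A^-4: L=2 ×6
  A^-6: L=3 ×1
Each group contributes A^e * Σ count * d^(L-1):
Powers of d = -A^2 - A^-2: d^2 = A^4 + 2 + A^-4; d^3 = -A^6 - 3*A^2 - 3*A^-2 - A^-6; d^4 = A^8 + 4*A^4 + 6 + 4*A^-4 + A^-8.
  A^6 * (d^4) = A^14 + 4*A^10 + 6*A^6 + 4*A^2 + A^-2
  A^4 * (6*d^3) = -6*A^10 - 18*A^6 - 18*A^2 - 6*A^-2
  A^2 * (15*d^2) = 15*A^6 + 30*A^2 + 15*A^-2
  A^0 * (19*d + d^3) = -A^6 - 22*A^2 - 22*A^-2 - A^-6
  A^-2 * (11 + 4*d^2) = 4*A^2 + 19*A^-2 + 4*A^-6
  A^-4 * (6*d) = -6*A^-2 - 6*A^-6
  A^-6 * (d^2) = A^-2 + 2*A^-6 + A^-10
Summing the groups: <K> = A^14 - 2*A^10 + 2*A^6 - 2*A^2 + 2*A^-2 - A^-6 + A^-10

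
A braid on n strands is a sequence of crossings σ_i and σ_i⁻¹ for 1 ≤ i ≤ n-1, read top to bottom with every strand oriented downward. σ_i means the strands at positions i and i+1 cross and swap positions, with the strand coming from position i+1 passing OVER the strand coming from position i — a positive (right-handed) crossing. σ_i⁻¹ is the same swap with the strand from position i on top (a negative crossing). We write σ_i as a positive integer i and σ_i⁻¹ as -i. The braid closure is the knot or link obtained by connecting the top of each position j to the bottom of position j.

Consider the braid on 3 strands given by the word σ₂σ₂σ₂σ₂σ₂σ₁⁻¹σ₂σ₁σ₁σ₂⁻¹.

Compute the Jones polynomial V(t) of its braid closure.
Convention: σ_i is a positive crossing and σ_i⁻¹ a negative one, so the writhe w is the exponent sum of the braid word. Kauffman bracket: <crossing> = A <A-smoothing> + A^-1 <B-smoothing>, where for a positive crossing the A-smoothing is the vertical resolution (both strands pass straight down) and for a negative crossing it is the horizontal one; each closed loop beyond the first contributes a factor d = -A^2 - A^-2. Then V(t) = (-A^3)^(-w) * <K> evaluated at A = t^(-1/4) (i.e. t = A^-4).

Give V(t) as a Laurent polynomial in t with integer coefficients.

-t^9 + t^8 - 2*t^7 + 3*t^6 - 2*t^5 + 2*t^4 - t^3 + t^2

Derivation:
The presented braid s2 s2 s2 s2 s2 s1^-1 s2 s1 s1 s2^-1 on 3 strands reduces by inverse Markov moves (closure unchanged at each step):
  Deconjugate: the word is γ·β·γ⁻¹ with γ = s2 (prefix) and γ⁻¹ = s2^-1 (suffix); strip both.
Reduced to β = s2 s2 s2 s2 s1^-1 s2 s1 s1 on 3 strands, 8 crossings.
Compute on β:
Braid: s2 s2 s2 s2 s1^-1 s2 s1 s1 on 3 strands, 8 crossings.
Writhe w = (#positive) - (#negative) = 7 - 1 = 6.
State-sum expansion of <K>. There are 2^8 = 256 states.
For each crossing: s=0 is the vertical smoothing, s=1 horizontal. Crossing k contributes A^(sign_k * (1 - 2*s_k)); loop factor d = -A^2 - A^-2.
Tabulate the states by total A-exponent and number of loops L (A-exp: L × count):
  A^8: L=2 ×1
  A^6: L=1 ×5, L=3 ×3
  A^4: L=2 ×27, L=4 ×1
  A^2: L=1 ×18, L=3 ×38
  A^0: L=2 ×41, L=4 ×29
  A^-2: L=3 ×44, L=5 ×12
  A^-4: L=4 ×26, L=6 ×2
  A^-6: L=5 ×8
  A^-8: L=6 ×1
Each group contributes A^e * Σ count * d^(L-1):
Powers of d = -A^2 - A^-2: d^2 = A^4 + 2 + A^-4; d^3 = -A^6 - 3*A^2 - 3*A^-2 - A^-6; d^4 = A^8 + 4*A^4 + 6 + 4*A^-4 + A^-8; d^5 = -A^10 - 5*A^6 - 10*A^2 - 10*A^-2 - 5*A^-6 - A^-10.
  A^8 * (d) = -A^10 - A^6
  A^6 * (5 + 3*d^2) = 3*A^10 + 11*A^6 + 3*A^2
  A^4 * (27*d + d^3) = -A^10 - 30*A^6 - 30*A^2 - A^-2
  A^2 * (18 + 38*d^2) = 38*A^6 + 94*A^2 + 38*A^-2
  A^0 * (41*d + 29*d^3) = -29*A^6 - 128*A^2 - 128*A^-2 - 29*A^-6
  A^-2 * (44*d^2 + 12*d^4) = 12*A^6 + 92*A^2 + 160*A^-2 + 92*A^-6 + 12*A^-10
  A^-4 * (26*d^3 + 2*d^5) = -2*A^6 - 36*A^2 - 98*A^-2 - 98*A^-6 - 36*A^-10 - 2*A^-14
  A^-6 * (8*d^4) = 8*A^2 + 32*A^-2 + 48*A^-6 + 32*A^-10 + 8*A^-14
  A^-8 * (d^5) = -A^2 - 5*A^-2 - 10*A^-6 - 10*A^-10 - 5*A^-14 - A^-18
Summing the groups: <K> = A^10 - A^6 + 2*A^2 - 2*A^-2 + 3*A^-6 - 2*A^-10 + A^-14 - A^-18
Normalise by the writhe: (-A^3)^(-w) = (-A^3)^(-6) = A^-18, so f(A) = A^-18 * <K> = A^-8 - A^-12 + 2*A^-16 - 2*A^-20 + 3*A^-24 - 2*A^-28 + A^-32 - A^-36.
Substitute A = t^(-1/4), i.e. A^e → t^(-e/4): V(t) = -t^9 + t^8 - 2*t^7 + 3*t^6 - 2*t^5 + 2*t^4 - t^3 + t^2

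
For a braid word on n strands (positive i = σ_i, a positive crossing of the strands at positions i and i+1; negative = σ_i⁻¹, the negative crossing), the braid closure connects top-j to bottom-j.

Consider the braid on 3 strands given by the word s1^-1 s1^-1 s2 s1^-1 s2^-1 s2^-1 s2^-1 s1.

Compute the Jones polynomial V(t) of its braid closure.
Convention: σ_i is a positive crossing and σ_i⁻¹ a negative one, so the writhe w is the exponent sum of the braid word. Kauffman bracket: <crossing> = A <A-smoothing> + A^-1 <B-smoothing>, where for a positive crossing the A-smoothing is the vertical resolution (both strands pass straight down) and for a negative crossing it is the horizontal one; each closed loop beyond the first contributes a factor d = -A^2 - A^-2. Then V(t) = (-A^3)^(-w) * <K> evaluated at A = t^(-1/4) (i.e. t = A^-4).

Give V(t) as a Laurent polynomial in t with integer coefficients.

The presented braid s1^-1 s1^-1 s2 s1^-1 s2^-1 s2^-1 s2^-1 s1 on 3 strands reduces by inverse Markov moves (closure unchanged at each step):
  Deconjugate: the word is γ·β·γ⁻¹ with γ = s1^-1 (prefix) and γ⁻¹ = s1 (suffix); strip both.
Reduced to β = s1^-1 s2 s1^-1 s2^-1 s2^-1 s2^-1 on 3 strands, 6 crossings.
Compute on β:
Braid: s1^-1 s2 s1^-1 s2^-1 s2^-1 s2^-1 on 3 strands, 6 crossings.
Writhe w = (#positive) - (#negative) = 1 - 5 = -4.
Enumerate smoothing states for the bracket polynomial. There are 2^6 = 64 states.
Each crossing splits two ways (0=vertical, 1=horizontal). The state's weight is A^(#A-smoothings - #B-smoothings) * d^(loops - 1).
Tabulate the states by total A-exponent and number of loops L (A-exp: L × count):
  A^6: L=4 ×1
  A^4: L=3 ×6
  A^2: L=2 ×12, L=4 ×3
  A^0: L=1 ×9, L=3 ×10, L=5 ×1
  A^-2: L=2 ×12, L=4 ×3
  A^-4: L=1 ×2, L=3 ×4
  A^-6: L=2 ×1
Each group contributes A^e * Σ count * d^(L-1):
Powers of d = -A^2 - A^-2: d^2 = A^4 + 2 + A^-4; d^3 = -A^6 - 3*A^2 - 3*A^-2 - A^-6; d^4 = A^8 + 4*A^4 + 6 + 4*A^-4 + A^-8.
  A^6 * (d^3) = -A^12 - 3*A^8 - 3*A^4 - 1
  A^4 * (6*d^2) = 6*A^8 + 12*A^4 + 6
  A^2 * (12*d + 3*d^3) = -3*A^8 - 21*A^4 - 21 - 3*A^-4
  A^0 * (9 + 10*d^2 + d^4) = A^8 + 14*A^4 + 35 + 14*A^-4 + A^-8
  A^-2 * (12*d + 3*d^3) = -3*A^4 - 21 - 21*A^-4 - 3*A^-8
  A^-4 * (2 + 4*d^2) = 4 + 10*A^-4 + 4*A^-8
  A^-6 * (d) = -A^-4 - A^-8
Summing the groups: <K> = -A^12 + A^8 - A^4 + 2 - A^-4 + A^-8
Normalise by the writhe: (-A^3)^(-w) = (-A^3)^(4) = A^12, so f(A) = A^12 * <K> = -A^24 + A^20 - A^16 + 2*A^12 - A^8 + A^4.
Substitute A = t^(-1/4), i.e. A^e → t^(-e/4): V(t) = t^-1 - t^-2 + 2*t^-3 - t^-4 + t^-5 - t^-6

Answer: t^-1 - t^-2 + 2*t^-3 - t^-4 + t^-5 - t^-6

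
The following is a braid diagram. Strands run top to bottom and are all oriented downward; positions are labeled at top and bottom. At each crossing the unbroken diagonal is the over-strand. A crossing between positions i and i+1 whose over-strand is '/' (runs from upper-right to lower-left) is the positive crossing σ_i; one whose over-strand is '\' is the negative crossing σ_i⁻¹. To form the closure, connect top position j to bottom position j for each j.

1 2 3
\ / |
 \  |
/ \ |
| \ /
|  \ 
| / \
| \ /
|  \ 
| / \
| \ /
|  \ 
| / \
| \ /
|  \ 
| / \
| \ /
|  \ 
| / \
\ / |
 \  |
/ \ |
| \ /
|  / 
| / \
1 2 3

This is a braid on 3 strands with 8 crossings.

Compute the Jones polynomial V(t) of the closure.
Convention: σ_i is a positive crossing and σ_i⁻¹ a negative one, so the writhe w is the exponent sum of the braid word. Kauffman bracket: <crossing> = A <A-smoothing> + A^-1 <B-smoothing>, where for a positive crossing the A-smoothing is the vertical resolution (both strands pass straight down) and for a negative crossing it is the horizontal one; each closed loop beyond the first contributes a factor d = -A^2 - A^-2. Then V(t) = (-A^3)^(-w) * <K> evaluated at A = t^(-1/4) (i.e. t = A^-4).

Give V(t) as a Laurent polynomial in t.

Reading the diagram top to bottom ('/'-over between positions i,i+1 = s_i, '\'-over = s_i^-1): braid word = s1^-1 s2^-1 s2^-1 s2^-1 s2^-1 s2^-1 s1^-1 s2.
Braid: s1^-1 s2^-1 s2^-1 s2^-1 s2^-1 s2^-1 s1^-1 s2 on 3 strands, 8 crossings.
Writhe w = (#positive) - (#negative) = 1 - 7 = -6.
State-sum expansion of <K>. There are 2^8 = 256 states.
For each crossing: s=0 is the vertical smoothing, s=1 horizontal. Crossing k contributes A^(sign_k * (1 - 2*s_k)); loop factor d = -A^2 - A^-2.
Tabulate the states by total A-exponent and number of loops L (A-exp: L × count):
  A^8: L=6 ×1
  A^6: L=5 ×8
  A^4: L=4 ×25, L=6 ×3
  A^2: L=3 ×40, L=5 ×15, L=7 ×1
  A^0: L=2 ×35, L=4 ×30, L=6 ×5
  A^-2: L=1 ×15, L=3 ×31, L=5 ×10
  A^-4: L=2 ×18, L=4 ×10
  A^-6: L=1 ×2, L=3 ×6
  A^-8: L=2 ×1
Each group contributes A^e * Σ count * d^(L-1):
Powers of d = -A^2 - A^-2: d^2 = A^4 + 2 + A^-4; d^3 = -A^6 - 3*A^2 - 3*A^-2 - A^-6; d^4 = A^8 + 4*A^4 + 6 + 4*A^-4 + A^-8; d^5 = -A^10 - 5*A^6 - 10*A^2 - 10*A^-2 - 5*A^-6 - A^-10; d^6 = A^12 + 6*A^8 + 15*A^4 + 20 + 15*A^-4 + 6*A^-8 + A^-12.
  A^8 * (d^5) = -A^18 - 5*A^14 - 10*A^10 - 10*A^6 - 5*A^2 - A^-2
  A^6 * (8*d^4) = 8*A^14 + 32*A^10 + 48*A^6 + 32*A^2 + 8*A^-2
  A^4 * (25*d^3 + 3*d^5) = -3*A^14 - 40*A^10 - 105*A^6 - 105*A^2 - 40*A^-2 - 3*A^-6
  A^2 * (40*d^2 + 15*d^4 + d^6) = A^14 + 21*A^10 + 115*A^6 + 190*A^2 + 115*A^-2 + 21*A^-6 + A^-10
  A^0 * (35*d + 30*d^3 + 5*d^5) = -5*A^10 - 55*A^6 - 175*A^2 - 175*A^-2 - 55*A^-6 - 5*A^-10
  A^-2 * (15 + 31*d^2 + 10*d^4) = 10*A^6 + 71*A^2 + 137*A^-2 + 71*A^-6 + 10*A^-10
  A^-4 * (18*d + 10*d^3) = -10*A^2 - 48*A^-2 - 48*A^-6 - 10*A^-10
  A^-6 * (2 + 6*d^2) = 6*A^-2 + 14*A^-6 + 6*A^-10
  A^-8 * (d) = -A^-6 - A^-10
Summing the groups: <K> = -A^18 + A^14 - 2*A^10 + 3*A^6 - 2*A^2 + 2*A^-2 - A^-6 + A^-10
Normalise by the writhe: (-A^3)^(-w) = (-A^3)^(6) = A^18, so f(A) = A^18 * <K> = -A^36 + A^32 - 2*A^28 + 3*A^24 - 2*A^20 + 2*A^16 - A^12 + A^8.
Substitute A = t^(-1/4), i.e. A^e → t^(-e/4): V(t) = t^-2 - t^-3 + 2*t^-4 - 2*t^-5 + 3*t^-6 - 2*t^-7 + t^-8 - t^-9

Answer: t^-2 - t^-3 + 2*t^-4 - 2*t^-5 + 3*t^-6 - 2*t^-7 + t^-8 - t^-9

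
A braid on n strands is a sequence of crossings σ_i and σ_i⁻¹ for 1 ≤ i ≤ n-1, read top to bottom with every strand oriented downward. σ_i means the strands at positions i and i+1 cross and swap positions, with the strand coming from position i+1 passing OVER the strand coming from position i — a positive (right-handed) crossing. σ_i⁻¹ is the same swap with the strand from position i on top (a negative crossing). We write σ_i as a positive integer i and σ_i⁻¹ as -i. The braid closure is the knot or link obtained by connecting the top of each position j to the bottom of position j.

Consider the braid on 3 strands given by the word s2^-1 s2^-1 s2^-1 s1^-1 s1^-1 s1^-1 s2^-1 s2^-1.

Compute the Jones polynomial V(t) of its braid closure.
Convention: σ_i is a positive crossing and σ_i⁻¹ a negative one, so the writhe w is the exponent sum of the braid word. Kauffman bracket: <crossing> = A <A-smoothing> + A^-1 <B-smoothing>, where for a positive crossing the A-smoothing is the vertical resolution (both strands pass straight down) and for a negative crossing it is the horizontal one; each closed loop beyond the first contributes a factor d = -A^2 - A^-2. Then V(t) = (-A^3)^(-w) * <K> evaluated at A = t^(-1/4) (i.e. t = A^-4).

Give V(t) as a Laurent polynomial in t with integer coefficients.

Braid: s2^-1 s2^-1 s2^-1 s1^-1 s1^-1 s1^-1 s2^-1 s2^-1 on 3 strands, 8 crossings.
Writhe w = (#positive) - (#negative) = 0 - 8 = -8.
Enumerate smoothing states for the bracket polynomial. There are 2^8 = 256 states.
Smooth each crossing (0=||, 1=⌣⌢); contribution A^(Σ sign_k(1-2s_k)) * d^(L-1).
Tabulate the states by total A-exponent and number of loops L (A-exp: L × count):
  A^8: L=7 ×1
  A^6: L=6 ×8
  A^4: L=5 ×28
  A^2: L=4 ×55, L=6 ×1
  A^0: L=3 ×65, L=5 ×5
  A^-2: L=2 ×45, L=4 ×11
  A^-4: L=1 ×15, L=3 ×13
  A^-6: L=2 ×8
  A^-8: L=3 ×1
Each group contributes A^e * Σ count * d^(L-1):
Powers of d = -A^2 - A^-2: d^2 = A^4 + 2 + A^-4; d^3 = -A^6 - 3*A^2 - 3*A^-2 - A^-6; d^4 = A^8 + 4*A^4 + 6 + 4*A^-4 + A^-8; d^5 = -A^10 - 5*A^6 - 10*A^2 - 10*A^-2 - 5*A^-6 - A^-10; d^6 = A^12 + 6*A^8 + 15*A^4 + 20 + 15*A^-4 + 6*A^-8 + A^-12.
  A^8 * (d^6) = A^20 + 6*A^16 + 15*A^12 + 20*A^8 + 15*A^4 + 6 + A^-4
  A^6 * (8*d^5) = -8*A^16 - 40*A^12 - 80*A^8 - 80*A^4 - 40 - 8*A^-4
  A^4 * (28*d^4) = 28*A^12 + 112*A^8 + 168*A^4 + 112 + 28*A^-4
  A^2 * (55*d^3 + d^5) = -A^12 - 60*A^8 - 175*A^4 - 175 - 60*A^-4 - A^-8
  A^0 * (65*d^2 + 5*d^4) = 5*A^8 + 85*A^4 + 160 + 85*A^-4 + 5*A^-8
  A^-2 * (45*d + 11*d^3) = -11*A^4 - 78 - 78*A^-4 - 11*A^-8
  A^-4 * (15 + 13*d^2) = 13 + 41*A^-4 + 13*A^-8
  A^-6 * (8*d) = -8*A^-4 - 8*A^-8
  A^-8 * (d^2) = A^-4 + 2*A^-8 + A^-12
Summing the groups: <K> = A^20 - 2*A^16 + 2*A^12 - 3*A^8 + 2*A^4 - 2 + 2*A^-4 + A^-12
Normalise by the writhe: (-A^3)^(-w) = (-A^3)^(8) = A^24, so f(A) = A^24 * <K> = A^44 - 2*A^40 + 2*A^36 - 3*A^32 + 2*A^28 - 2*A^24 + 2*A^20 + A^12.
Substitute A = t^(-1/4), i.e. A^e → t^(-e/4): V(t) = t^-3 + 2*t^-5 - 2*t^-6 + 2*t^-7 - 3*t^-8 + 2*t^-9 - 2*t^-10 + t^-11

Answer: t^-3 + 2*t^-5 - 2*t^-6 + 2*t^-7 - 3*t^-8 + 2*t^-9 - 2*t^-10 + t^-11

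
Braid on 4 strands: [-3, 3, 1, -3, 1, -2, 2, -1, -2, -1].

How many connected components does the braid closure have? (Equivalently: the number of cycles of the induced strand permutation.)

2

Derivation:
Track the strand permutation on 4 strands, starting from identity.
  step 1: s3^-1 swaps positions 3,4 -> [1 2 4 3]
  step 2: s3 swaps positions 3,4 -> [1 2 3 4]
  step 3: s1 swaps positions 1,2 -> [2 1 3 4]
  step 4: s3^-1 swaps positions 3,4 -> [2 1 4 3]
  step 5: s1 swaps positions 1,2 -> [1 2 4 3]
  step 6: s2^-1 swaps positions 2,3 -> [1 4 2 3]
  step 7: s2 swaps positions 2,3 -> [1 2 4 3]
  step 8: s1^-1 swaps positions 1,2 -> [2 1 4 3]
  step 9: s2^-1 swaps positions 2,3 -> [2 4 1 3]
  step 10: s1^-1 swaps positions 1,2 -> [4 2 1 3]
Final permutation (position -> original strand): [4 2 1 3]
Closure components = cycle count of this permutation = 2.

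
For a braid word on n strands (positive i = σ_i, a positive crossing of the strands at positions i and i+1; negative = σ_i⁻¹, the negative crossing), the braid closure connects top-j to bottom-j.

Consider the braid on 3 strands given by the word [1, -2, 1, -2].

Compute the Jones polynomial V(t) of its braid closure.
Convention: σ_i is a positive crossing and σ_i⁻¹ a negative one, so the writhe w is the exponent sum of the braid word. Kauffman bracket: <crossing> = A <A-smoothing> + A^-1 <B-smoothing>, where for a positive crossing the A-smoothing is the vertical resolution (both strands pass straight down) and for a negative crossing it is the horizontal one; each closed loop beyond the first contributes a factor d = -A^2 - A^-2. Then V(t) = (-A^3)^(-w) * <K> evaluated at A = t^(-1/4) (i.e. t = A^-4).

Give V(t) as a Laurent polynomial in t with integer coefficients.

t^2 - t + 1 - t^-1 + t^-2

Derivation:
Braid: s1 s2^-1 s1 s2^-1 on 3 strands, 4 crossings.
Writhe w = (#positive) - (#negative) = 2 - 2 = 0.
State-sum expansion of <K>. There are 2^4 = 16 states.
Each crossing splits two ways (0=vertical, 1=horizontal). The state's weight is A^(#A-smoothings - #B-smoothings) * d^(loops - 1).
  state 0000: A-exp=+0, loops=3, term = A^0 * d^2
  state 0001: A-exp=+2, loops=2, term = A^2 * d^1
  state 0010: A-exp=-2, loops=2, term = A^-2 * d^1
  state 0011: A-exp=+0, loops=1, term = A^0 * d^0
  state 0100: A-exp=+2, loops=2, term = A^2 * d^1
  state 0101: A-exp=+4, loops=3, term = A^4 * d^2
  state 0110: A-exp=+0, loops=1, term = A^0 * d^0
  state 0111: A-exp=+2, loops=2, term = A^2 * d^1
  state 1000: A-exp=-2, loops=2, term = A^-2 * d^1
  state 1001: A-exp=+0, loops=1, term = A^0 * d^0
  state 1010: A-exp=-4, loops=3, term = A^-4 * d^2
  state 1011: A-exp=-2, loops=2, term = A^-2 * d^1
  state 1100: A-exp=+0, loops=1, term = A^0 * d^0
  state 1101: A-exp=+2, loops=2, term = A^2 * d^1
  state 1110: A-exp=-2, loops=2, term = A^-2 * d^1
  state 1111: A-exp=+0, loops=1, term = A^0 * d^0
Collect the terms by A-exponent (count of states per loop number):
Powers of d = -A^2 - A^-2: d^2 = A^4 + 2 + A^-4.
  A^4 * (d^2) = A^8 + 2*A^4 + 1
  A^2 * (4*d) = -4*A^4 - 4
  A^0 * (5 + d^2) = A^4 + 7 + A^-4
  A^-2 * (4*d) = -4 - 4*A^-4
  A^-4 * (d^2) = 1 + 2*A^-4 + A^-8
Summing the groups: <K> = A^8 - A^4 + 1 - A^-4 + A^-8
Normalise by the writhe: (-A^3)^(-w) = (-A^3)^(0) = 1, so f(A) = 1 * <K> = A^8 - A^4 + 1 - A^-4 + A^-8.
Substitute A = t^(-1/4), i.e. A^e → t^(-e/4): V(t) = t^2 - t + 1 - t^-1 + t^-2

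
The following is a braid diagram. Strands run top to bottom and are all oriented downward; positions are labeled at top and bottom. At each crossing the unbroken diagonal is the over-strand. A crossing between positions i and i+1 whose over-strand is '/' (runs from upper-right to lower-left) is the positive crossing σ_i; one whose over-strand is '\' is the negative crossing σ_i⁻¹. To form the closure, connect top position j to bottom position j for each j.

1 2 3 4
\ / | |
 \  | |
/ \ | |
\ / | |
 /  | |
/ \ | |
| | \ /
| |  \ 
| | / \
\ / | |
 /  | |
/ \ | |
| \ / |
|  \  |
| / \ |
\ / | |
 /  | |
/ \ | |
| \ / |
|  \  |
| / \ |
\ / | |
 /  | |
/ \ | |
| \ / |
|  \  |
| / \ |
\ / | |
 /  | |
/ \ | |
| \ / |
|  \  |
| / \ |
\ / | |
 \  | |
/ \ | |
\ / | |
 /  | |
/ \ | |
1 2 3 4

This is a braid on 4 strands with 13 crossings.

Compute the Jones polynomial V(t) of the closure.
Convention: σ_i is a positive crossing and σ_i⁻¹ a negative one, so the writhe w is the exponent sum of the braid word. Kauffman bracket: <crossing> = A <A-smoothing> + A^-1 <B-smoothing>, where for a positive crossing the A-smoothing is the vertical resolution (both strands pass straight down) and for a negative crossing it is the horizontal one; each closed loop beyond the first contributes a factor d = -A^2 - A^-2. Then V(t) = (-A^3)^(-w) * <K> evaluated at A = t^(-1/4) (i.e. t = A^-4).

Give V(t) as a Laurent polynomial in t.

Reading the diagram top to bottom ('/'-over between positions i,i+1 = s_i, '\'-over = s_i^-1): braid word = s1^-1 s1 s3^-1 s1 s2^-1 s1 s2^-1 s1 s2^-1 s1 s2^-1 s1^-1 s1.
The presented braid s1^-1 s1 s3^-1 s1 s2^-1 s1 s2^-1 s1 s2^-1 s1 s2^-1 s1^-1 s1 on 4 strands reduces by inverse Markov moves (closure unchanged at each step):
  Deconjugate: the word is γ·β·γ⁻¹ with γ = s1^-1 (prefix) and γ⁻¹ = s1 (suffix); strip both.
  Deconjugate: the word is γ·β·γ⁻¹ with γ = s1 (prefix) and γ⁻¹ = s1^-1 (suffix); strip both.
Reduced to β = s3^-1 s1 s2^-1 s1 s2^-1 s1 s2^-1 s1 s2^-1 on 4 strands, 9 crossings.
Compute on β:
Braid: s3^-1 s1 s2^-1 s1 s2^-1 s1 s2^-1 s1 s2^-1 on 4 strands, 9 crossings.
Writhe w = (#positive) - (#negative) = 4 - 5 = -1.
Enumerate smoothing states for the bracket polynomial. There are 2^9 = 512 states.
Each crossing splits two ways (0=vertical, 1=horizontal). The state's weight is A^(#A-smoothings - #B-smoothings) * d^(loops - 1).
Tabulate the states by total A-exponent and number of loops L (A-exp: L × count):
  A^9: L=5 ×1
  A^7: L=4 ×8, L=6 ×1
  A^5: L=3 ×28, L=5 ×8
  A^3: L=2 ×52, L=4 ×32
  A^1: L=1 ×45, L=3 ×77, L=5 ×4
  A^-1: L=2 ×97, L=4 ×29
  A^-3: L=3 ×80, L=5 ×4
  A^-5: L=4 ×36
  A^-7: L=5 ×9
  A^-9: L=6 ×1
Each group contributes A^e * Σ count * d^(L-1):
Powers of d = -A^2 - A^-2: d^2 = A^4 + 2 + A^-4; d^3 = -A^6 - 3*A^2 - 3*A^-2 - A^-6; d^4 = A^8 + 4*A^4 + 6 + 4*A^-4 + A^-8; d^5 = -A^10 - 5*A^6 - 10*A^2 - 10*A^-2 - 5*A^-6 - A^-10.
  A^9 * (d^4) = A^17 + 4*A^13 + 6*A^9 + 4*A^5 + A
  A^7 * (8*d^3 + d^5) = -A^17 - 13*A^13 - 34*A^9 - 34*A^5 - 13*A - A^-3
  A^5 * (28*d^2 + 8*d^4) = 8*A^13 + 60*A^9 + 104*A^5 + 60*A + 8*A^-3
  A^3 * (52*d + 32*d^3) = -32*A^9 - 148*A^5 - 148*A - 32*A^-3
  A^1 * (45 + 77*d^2 + 4*d^4) = 4*A^9 + 93*A^5 + 223*A + 93*A^-3 + 4*A^-7
  A^-1 * (97*d + 29*d^3) = -29*A^5 - 184*A - 184*A^-3 - 29*A^-7
  A^-3 * (80*d^2 + 4*d^4) = 4*A^5 + 96*A + 184*A^-3 + 96*A^-7 + 4*A^-11
  A^-5 * (36*d^3) = -36*A - 108*A^-3 - 108*A^-7 - 36*A^-11
  A^-7 * (9*d^4) = 9*A + 36*A^-3 + 54*A^-7 + 36*A^-11 + 9*A^-15
  A^-9 * (d^5) = -A - 5*A^-3 - 10*A^-7 - 10*A^-11 - 5*A^-15 - A^-19
Summing the groups: <K> = -A^13 + 4*A^9 - 6*A^5 + 7*A - 9*A^-3 + 7*A^-7 - 6*A^-11 + 4*A^-15 - A^-19
Normalise by the writhe: (-A^3)^(-w) = (-A^3)^(1) = -A^3, so f(A) = -A^3 * <K> = A^16 - 4*A^12 + 6*A^8 - 7*A^4 + 9 - 7*A^-4 + 6*A^-8 - 4*A^-12 + A^-16.
Substitute A = t^(-1/4), i.e. A^e → t^(-e/4): V(t) = t^4 - 4*t^3 + 6*t^2 - 7*t + 9 - 7*t^-1 + 6*t^-2 - 4*t^-3 + t^-4

Answer: t^4 - 4*t^3 + 6*t^2 - 7*t + 9 - 7*t^-1 + 6*t^-2 - 4*t^-3 + t^-4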